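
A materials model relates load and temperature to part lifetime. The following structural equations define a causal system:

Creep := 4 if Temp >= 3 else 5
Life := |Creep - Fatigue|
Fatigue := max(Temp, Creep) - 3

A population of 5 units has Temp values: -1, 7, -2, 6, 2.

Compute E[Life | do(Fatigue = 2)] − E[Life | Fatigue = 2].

-0.4

The intervention sets Fatigue=2 in all 5 units regardless of Temp. Recomputing Life per unit gives 3, 2, 3, 2, 3; average 2.6.
Observing Fatigue=2 restricts to units where Fatigue's equation naturally yields 2: Temp ∈ {-1, -2, 2}. In that subpopulation Life = 3, 3, 3, mean 3.
Difference = 2.6 − 3 = -0.4.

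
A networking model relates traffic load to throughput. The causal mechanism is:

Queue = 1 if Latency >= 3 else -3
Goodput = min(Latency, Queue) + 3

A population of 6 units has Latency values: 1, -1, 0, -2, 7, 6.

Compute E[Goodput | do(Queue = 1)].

The intervention sets Queue=1 in all 6 units regardless of Latency. Recomputing Goodput per unit gives 4, 2, 3, 1, 4, 4; average 3.

3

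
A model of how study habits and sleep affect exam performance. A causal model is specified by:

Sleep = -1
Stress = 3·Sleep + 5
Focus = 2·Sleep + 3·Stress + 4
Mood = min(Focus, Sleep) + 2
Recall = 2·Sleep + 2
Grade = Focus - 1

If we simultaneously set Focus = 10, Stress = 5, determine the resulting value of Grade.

Setting Focus = 10, Stress = 5 by intervention discards those variables' equations.
Grade = Focus - 1  [with Focus=10]  = 9

9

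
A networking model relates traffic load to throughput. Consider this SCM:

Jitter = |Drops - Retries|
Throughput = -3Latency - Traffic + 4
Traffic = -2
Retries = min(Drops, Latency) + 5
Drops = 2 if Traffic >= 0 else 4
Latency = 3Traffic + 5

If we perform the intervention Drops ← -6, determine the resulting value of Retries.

-1

The intervention breaks the incoming arrows to Drops: Drops = 2 if Traffic >= 0 else 4 no longer applies, and Drops = -6.
Latency = 3Traffic + 5  [with Traffic=-2]  = -1
Retries = min(Drops, Latency) + 5  [with Drops=-6, Latency=-1]  = -1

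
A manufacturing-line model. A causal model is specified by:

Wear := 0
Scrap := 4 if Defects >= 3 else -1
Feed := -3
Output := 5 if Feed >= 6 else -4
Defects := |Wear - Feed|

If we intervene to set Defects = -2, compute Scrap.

The intervention breaks the incoming arrows to Defects: Defects := |Wear - Feed| no longer applies, and Defects = -2.
Scrap = 4 if Defects >= 3 else -1  [with Defects=-2]  = -1

-1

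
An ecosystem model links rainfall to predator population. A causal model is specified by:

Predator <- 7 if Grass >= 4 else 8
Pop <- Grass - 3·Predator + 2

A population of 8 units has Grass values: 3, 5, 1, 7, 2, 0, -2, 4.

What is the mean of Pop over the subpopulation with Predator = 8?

-21.2

Conditioning on Predator=8 selects the 5 unit(s) with Grass ∈ {3, 1, 2, 0, -2}. Their Pop values: -19, -21, -20, -22, -24. Mean = -21.2.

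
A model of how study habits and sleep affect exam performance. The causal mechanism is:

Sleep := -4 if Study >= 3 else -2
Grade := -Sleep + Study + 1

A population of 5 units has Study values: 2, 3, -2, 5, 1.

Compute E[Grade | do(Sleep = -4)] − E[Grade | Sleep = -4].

The intervention sets Sleep=-4 in all 5 units regardless of Study. Recomputing Grade per unit gives 7, 8, 3, 10, 6; average 6.8.
Observing Sleep=-4 restricts to units where Sleep's equation naturally yields -4: Study ∈ {3, 5}. In that subpopulation Grade = 8, 10, mean 9.
Difference = 6.8 − 9 = -2.2.

-2.2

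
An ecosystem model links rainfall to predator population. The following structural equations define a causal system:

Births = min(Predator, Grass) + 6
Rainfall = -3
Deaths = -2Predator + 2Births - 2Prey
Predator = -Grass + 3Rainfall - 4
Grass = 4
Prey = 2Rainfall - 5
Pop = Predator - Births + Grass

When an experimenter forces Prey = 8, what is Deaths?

The intervention breaks the incoming arrows to Prey: Prey = 2Rainfall - 5 no longer applies, and Prey = 8.
Predator = -Grass + 3Rainfall - 4  [with Grass=4, Rainfall=-3]  = -17
Births = min(Predator, Grass) + 6  [with Predator=-17, Grass=4]  = -11
Deaths = -2Predator + 2Births - 2Prey  [with Predator=-17, Births=-11, Prey=8]  = -4

-4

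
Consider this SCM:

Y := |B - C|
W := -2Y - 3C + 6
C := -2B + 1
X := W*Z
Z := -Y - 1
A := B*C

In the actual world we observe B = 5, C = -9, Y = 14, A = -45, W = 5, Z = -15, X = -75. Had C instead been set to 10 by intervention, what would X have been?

204

Under do(C=10), the mechanism C := -2B + 1 is discarded; C is fixed at 10.
Y = |B - C|  [with B=5, C=10]  = 5
W = -2Y - 3C + 6  [with Y=5, C=10]  = -34
Z = -Y - 1  [with Y=5]  = -6
X = W*Z  [with W=-34, Z=-6]  = 204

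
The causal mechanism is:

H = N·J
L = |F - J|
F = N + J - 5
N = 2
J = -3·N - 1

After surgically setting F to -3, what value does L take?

4

Intervening sets F = -3 and removes its equation (F = N + J - 5).
J = -3·N - 1  [with N=2]  = -7
L = |F - J|  [with F=-3, J=-7]  = 4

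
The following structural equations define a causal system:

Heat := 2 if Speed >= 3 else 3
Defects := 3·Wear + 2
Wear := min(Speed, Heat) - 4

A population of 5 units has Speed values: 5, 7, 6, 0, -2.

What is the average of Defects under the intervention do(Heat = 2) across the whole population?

-7.6

Under do(Heat=2), Heat's equation is replaced by Heat=2 for every unit. Per-unit Defects: -4, -4, -4, -10, -16. Mean = -7.6.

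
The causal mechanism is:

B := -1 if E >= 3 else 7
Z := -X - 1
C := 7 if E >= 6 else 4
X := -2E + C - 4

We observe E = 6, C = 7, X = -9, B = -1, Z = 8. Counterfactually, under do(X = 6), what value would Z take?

do(X=6) replaces the equation X := -2E + C - 4 with the constant X = 6.
Z = -X - 1  [with X=6]  = -7

-7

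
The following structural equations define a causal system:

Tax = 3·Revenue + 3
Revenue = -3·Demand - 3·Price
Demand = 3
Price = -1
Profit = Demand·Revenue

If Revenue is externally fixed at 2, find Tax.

The intervention breaks the incoming arrows to Revenue: Revenue = -3·Demand - 3·Price no longer applies, and Revenue = 2.
Tax = 3·Revenue + 3  [with Revenue=2]  = 9

9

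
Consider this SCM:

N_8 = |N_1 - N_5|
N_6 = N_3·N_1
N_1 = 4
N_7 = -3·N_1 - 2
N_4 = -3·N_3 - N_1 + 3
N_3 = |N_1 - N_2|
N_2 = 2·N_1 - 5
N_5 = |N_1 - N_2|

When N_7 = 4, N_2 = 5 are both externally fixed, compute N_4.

-4

Under do(N_7 = 4, N_2 = 5), each intervened variable's structural equation is replaced by its fixed value.
N_3 = |N_1 - N_2|  [with N_1=4, N_2=5]  = 1
N_4 = -3·N_3 - N_1 + 3  [with N_3=1, N_1=4]  = -4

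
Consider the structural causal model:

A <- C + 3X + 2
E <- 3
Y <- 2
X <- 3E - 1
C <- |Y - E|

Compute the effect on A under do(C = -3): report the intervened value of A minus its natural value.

-4

do(C=-3) replaces the equation C <- |Y - E| with the constant C = -3.
X = 3E - 1  [with E=3]  = 8
A = C + 3X + 2  [with C=-3, X=8]  = 23
Without intervention: C = |Y - E|  [with Y=2, E=3]  = 1; X = 3E - 1  [with E=3]  = 8; A = C + 3X + 2  [with C=1, X=8]  = 27.
Change = 23 − 27 = -4.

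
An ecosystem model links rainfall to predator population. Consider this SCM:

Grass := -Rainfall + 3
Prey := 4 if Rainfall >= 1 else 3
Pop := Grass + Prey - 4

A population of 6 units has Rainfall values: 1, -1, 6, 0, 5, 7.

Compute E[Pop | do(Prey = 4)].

0

The intervention sets Prey=4 in all 6 units regardless of Rainfall. Recomputing Pop per unit gives 2, 4, -3, 3, -2, -4; average 0.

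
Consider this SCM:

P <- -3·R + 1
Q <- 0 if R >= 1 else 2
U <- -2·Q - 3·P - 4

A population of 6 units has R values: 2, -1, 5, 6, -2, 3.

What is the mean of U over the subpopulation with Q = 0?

Observing Q=0 restricts to units where Q's equation naturally yields 0: R ∈ {2, 5, 6, 3}. In that subpopulation U = 11, 38, 47, 20, mean 29.

29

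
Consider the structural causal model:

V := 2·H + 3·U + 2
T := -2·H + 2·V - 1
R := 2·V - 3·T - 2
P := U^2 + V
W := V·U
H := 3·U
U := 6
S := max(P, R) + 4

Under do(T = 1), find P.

92

do(T=1) replaces the equation T := -2·H + 2·V - 1 with the constant T = 1.
No directed path runs from T to P, so P keeps its natural value.
H = 3·U  [with U=6]  = 18
V = 2·H + 3·U + 2  [with H=18, U=6]  = 56
P = U^2 + V  [with U=6, V=56]  = 92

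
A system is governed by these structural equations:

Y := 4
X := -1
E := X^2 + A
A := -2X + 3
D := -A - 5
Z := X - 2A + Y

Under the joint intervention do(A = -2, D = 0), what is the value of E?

-1

Setting A = -2, D = 0 by intervention discards those variables' equations.
E = X^2 + A  [with X=-1, A=-2]  = -1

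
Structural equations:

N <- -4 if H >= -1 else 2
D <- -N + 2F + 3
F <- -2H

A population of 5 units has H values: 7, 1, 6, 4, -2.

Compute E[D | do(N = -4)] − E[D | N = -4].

Under do(N=-4), N's equation is replaced by N=-4 for every unit. Per-unit D: -21, 3, -17, -9, 15. Mean = -5.8.
Observing N=-4 restricts to units where N's equation naturally yields -4: H ∈ {7, 1, 6, 4}. In that subpopulation D = -21, 3, -17, -9, mean -11.
Difference = -5.8 − (-11) = 5.2.

5.2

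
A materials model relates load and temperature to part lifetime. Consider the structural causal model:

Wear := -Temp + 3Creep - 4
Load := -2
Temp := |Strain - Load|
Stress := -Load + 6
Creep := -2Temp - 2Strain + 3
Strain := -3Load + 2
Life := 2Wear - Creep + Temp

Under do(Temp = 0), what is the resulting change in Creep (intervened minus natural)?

20

Intervening sets Temp = 0 and removes its equation (Temp := |Strain - Load|).
Strain = -3Load + 2  [with Load=-2]  = 8
Creep = -2Temp - 2Strain + 3  [with Temp=0, Strain=8]  = -13
Without intervention: Strain = -3Load + 2  [with Load=-2]  = 8; Temp = |Strain - Load|  [with Strain=8, Load=-2]  = 10; Creep = -2Temp - 2Strain + 3  [with Temp=10, Strain=8]  = -33.
Change = -13 − (-33) = 20.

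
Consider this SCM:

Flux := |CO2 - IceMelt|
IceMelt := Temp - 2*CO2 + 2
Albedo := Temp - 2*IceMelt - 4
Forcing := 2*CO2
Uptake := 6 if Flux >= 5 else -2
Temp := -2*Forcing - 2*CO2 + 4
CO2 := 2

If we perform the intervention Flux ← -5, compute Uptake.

Intervening sets Flux = -5 and removes its equation (Flux := |CO2 - IceMelt|).
Uptake = 6 if Flux >= 5 else -2  [with Flux=-5]  = -2

-2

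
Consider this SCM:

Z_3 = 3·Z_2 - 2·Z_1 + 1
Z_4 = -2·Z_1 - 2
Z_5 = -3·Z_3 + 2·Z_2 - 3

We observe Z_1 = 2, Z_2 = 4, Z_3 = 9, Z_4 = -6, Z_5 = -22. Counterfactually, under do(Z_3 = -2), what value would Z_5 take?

11

do(Z_3=-2) replaces the equation Z_3 = 3·Z_2 - 2·Z_1 + 1 with the constant Z_3 = -2.
Z_5 = -3·Z_3 + 2·Z_2 - 3  [with Z_3=-2, Z_2=4]  = 11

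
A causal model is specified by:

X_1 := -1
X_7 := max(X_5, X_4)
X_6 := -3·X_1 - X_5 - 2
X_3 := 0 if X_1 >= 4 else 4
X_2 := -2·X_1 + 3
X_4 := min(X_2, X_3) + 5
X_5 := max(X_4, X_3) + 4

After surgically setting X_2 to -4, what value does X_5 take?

8

do(X_2=-4) replaces the equation X_2 := -2·X_1 + 3 with the constant X_2 = -4.
X_3 = 0 if X_1 >= 4 else 4  [with X_1=-1]  = 4
X_4 = min(X_2, X_3) + 5  [with X_2=-4, X_3=4]  = 1
X_5 = max(X_4, X_3) + 4  [with X_4=1, X_3=4]  = 8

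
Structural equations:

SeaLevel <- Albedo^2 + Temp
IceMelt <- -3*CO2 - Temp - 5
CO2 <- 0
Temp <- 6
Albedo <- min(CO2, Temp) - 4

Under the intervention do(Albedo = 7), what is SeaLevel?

Intervening sets Albedo = 7 and removes its equation (Albedo <- min(CO2, Temp) - 4).
SeaLevel = Albedo^2 + Temp  [with Albedo=7, Temp=6]  = 55

55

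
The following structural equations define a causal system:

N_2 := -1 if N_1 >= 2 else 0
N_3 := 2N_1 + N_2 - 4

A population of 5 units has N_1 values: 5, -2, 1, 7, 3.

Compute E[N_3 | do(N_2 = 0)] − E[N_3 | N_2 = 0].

6.6

The intervention sets N_2=0 in all 5 units regardless of N_1. Recomputing N_3 per unit gives 6, -8, -2, 10, 2; average 1.6.
Observing N_2=0 restricts to units where N_2's equation naturally yields 0: N_1 ∈ {-2, 1}. In that subpopulation N_3 = -8, -2, mean -5.
Difference = 1.6 − (-5) = 6.6.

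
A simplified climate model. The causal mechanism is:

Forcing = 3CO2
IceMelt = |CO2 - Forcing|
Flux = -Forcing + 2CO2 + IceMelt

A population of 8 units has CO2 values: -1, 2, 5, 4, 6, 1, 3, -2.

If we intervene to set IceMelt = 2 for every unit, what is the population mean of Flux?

-0.25

Under do(IceMelt=2), IceMelt's equation is replaced by IceMelt=2 for every unit. Per-unit Flux: 3, 0, -3, -2, -4, 1, -1, 4. Mean = -0.25.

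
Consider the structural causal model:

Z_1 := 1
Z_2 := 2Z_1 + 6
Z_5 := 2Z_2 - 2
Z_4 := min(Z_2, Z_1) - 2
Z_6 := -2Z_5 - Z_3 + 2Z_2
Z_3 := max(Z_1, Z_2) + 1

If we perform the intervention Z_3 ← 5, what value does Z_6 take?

The intervention breaks the incoming arrows to Z_3: Z_3 := max(Z_1, Z_2) + 1 no longer applies, and Z_3 = 5.
Z_2 = 2Z_1 + 6  [with Z_1=1]  = 8
Z_5 = 2Z_2 - 2  [with Z_2=8]  = 14
Z_6 = -2Z_5 - Z_3 + 2Z_2  [with Z_5=14, Z_3=5, Z_2=8]  = -17

-17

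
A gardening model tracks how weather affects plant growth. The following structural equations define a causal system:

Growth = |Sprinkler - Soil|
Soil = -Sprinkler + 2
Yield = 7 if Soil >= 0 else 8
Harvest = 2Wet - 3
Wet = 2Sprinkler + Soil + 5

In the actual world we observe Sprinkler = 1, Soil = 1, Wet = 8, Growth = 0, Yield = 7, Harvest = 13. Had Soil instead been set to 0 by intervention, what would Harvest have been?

11

Under do(Soil=0), the mechanism Soil = -Sprinkler + 2 is discarded; Soil is fixed at 0.
Wet = 2Sprinkler + Soil + 5  [with Sprinkler=1, Soil=0]  = 7
Harvest = 2Wet - 3  [with Wet=7]  = 11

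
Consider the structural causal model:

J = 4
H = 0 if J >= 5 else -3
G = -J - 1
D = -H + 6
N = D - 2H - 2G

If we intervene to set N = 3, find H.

-3

Under do(N=3), the mechanism N = D - 2H - 2G is discarded; N is fixed at 3.
No directed path runs from N to H, so H keeps its natural value.
H = 0 if J >= 5 else -3  [with J=4]  = -3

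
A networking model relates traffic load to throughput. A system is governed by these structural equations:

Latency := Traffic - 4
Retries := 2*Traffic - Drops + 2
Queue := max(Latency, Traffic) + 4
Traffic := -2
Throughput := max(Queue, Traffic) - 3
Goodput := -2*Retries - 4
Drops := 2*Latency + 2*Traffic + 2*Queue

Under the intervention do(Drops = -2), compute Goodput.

The intervention breaks the incoming arrows to Drops: Drops := 2*Latency + 2*Traffic + 2*Queue no longer applies, and Drops = -2.
Retries = 2*Traffic - Drops + 2  [with Traffic=-2, Drops=-2]  = 0
Goodput = -2*Retries - 4  [with Retries=0]  = -4

-4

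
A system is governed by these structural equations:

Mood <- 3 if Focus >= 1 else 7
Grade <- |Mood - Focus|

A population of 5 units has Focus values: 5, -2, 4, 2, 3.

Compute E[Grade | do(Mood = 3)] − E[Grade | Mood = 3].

0.8

Under do(Mood=3), Mood's equation is replaced by Mood=3 for every unit. Per-unit Grade: 2, 5, 1, 1, 0. Mean = 1.8.
E[Grade|Mood=3] averages over only the 4 units with Mood=3 (Focus = 5, 4, 2, 3): Grade = 2, 1, 1, 0, mean 1.
Difference = 1.8 − 1 = 0.8.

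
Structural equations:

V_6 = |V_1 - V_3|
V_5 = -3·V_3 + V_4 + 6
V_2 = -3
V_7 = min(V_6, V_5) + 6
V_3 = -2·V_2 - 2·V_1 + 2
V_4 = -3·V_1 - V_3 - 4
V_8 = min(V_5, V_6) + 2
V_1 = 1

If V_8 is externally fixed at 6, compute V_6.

The intervention breaks the incoming arrows to V_8: V_8 = min(V_5, V_6) + 2 no longer applies, and V_8 = 6.
V_6 is not downstream of the intervention, so its value is determined by the original equations.
V_3 = -2·V_2 - 2·V_1 + 2  [with V_2=-3, V_1=1]  = 6
V_6 = |V_1 - V_3|  [with V_1=1, V_3=6]  = 5

5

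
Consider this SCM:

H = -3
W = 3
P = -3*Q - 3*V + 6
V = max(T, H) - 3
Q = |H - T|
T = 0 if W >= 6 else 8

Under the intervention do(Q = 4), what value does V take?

5

Intervening sets Q = 4 and removes its equation (Q = |H - T|).
No directed path runs from Q to V, so V keeps its natural value.
T = 0 if W >= 6 else 8  [with W=3]  = 8
V = max(T, H) - 3  [with T=8, H=-3]  = 5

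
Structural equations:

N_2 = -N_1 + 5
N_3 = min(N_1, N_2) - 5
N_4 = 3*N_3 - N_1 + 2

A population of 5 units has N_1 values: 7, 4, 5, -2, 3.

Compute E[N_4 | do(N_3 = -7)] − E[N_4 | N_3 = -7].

do(N_3=-7) breaks N_3's dependence on N_1. With N_3=-7 fixed, N_4 across the units is -26, -23, -24, -17, -22, mean -22.4.
E[N_4|N_3=-7] averages over only the 2 units with N_3=-7 (N_1 = 7, -2): N_4 = -26, -17, mean -21.5.
Difference = -22.4 − (-21.5) = -0.9.

-0.9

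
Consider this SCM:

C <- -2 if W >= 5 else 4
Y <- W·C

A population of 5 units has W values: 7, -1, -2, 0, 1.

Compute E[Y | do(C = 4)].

do(C=4) breaks C's dependence on W. With C=4 fixed, Y across the units is 28, -4, -8, 0, 4, mean 4.

4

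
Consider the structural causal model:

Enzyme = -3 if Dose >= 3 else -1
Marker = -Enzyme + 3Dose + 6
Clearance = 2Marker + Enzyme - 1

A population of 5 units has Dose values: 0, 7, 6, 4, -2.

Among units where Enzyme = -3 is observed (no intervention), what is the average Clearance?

48

Conditioning on Enzyme=-3 selects the 3 unit(s) with Dose ∈ {7, 6, 4}. Their Clearance values: 56, 50, 38. Mean = 48.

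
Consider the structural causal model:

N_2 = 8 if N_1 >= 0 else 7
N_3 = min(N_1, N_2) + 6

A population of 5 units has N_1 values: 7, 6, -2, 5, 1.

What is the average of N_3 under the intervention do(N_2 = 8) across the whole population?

9.4

Under do(N_2=8), N_2's equation is replaced by N_2=8 for every unit. Per-unit N_3: 13, 12, 4, 11, 7. Mean = 9.4.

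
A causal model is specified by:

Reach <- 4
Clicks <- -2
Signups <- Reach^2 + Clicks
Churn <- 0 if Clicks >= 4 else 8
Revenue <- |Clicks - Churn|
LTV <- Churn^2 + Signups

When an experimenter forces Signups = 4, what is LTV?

The intervention breaks the incoming arrows to Signups: Signups <- Reach^2 + Clicks no longer applies, and Signups = 4.
Churn = 0 if Clicks >= 4 else 8  [with Clicks=-2]  = 8
LTV = Churn^2 + Signups  [with Churn=8, Signups=4]  = 68

68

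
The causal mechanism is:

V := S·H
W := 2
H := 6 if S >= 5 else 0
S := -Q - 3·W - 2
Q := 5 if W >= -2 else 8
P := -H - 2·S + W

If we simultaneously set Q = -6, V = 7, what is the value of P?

6

Setting Q = -6, V = 7 by intervention discards those variables' equations.
S = -Q - 3·W - 2  [with Q=-6, W=2]  = -2
H = 6 if S >= 5 else 0  [with S=-2]  = 0
P = -H - 2·S + W  [with H=0, S=-2, W=2]  = 6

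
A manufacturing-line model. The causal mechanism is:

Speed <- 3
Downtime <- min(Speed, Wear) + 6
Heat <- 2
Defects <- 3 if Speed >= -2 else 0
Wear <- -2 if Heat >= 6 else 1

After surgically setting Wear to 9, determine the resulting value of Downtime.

do(Wear=9) replaces the equation Wear <- -2 if Heat >= 6 else 1 with the constant Wear = 9.
Downtime = min(Speed, Wear) + 6  [with Speed=3, Wear=9]  = 9

9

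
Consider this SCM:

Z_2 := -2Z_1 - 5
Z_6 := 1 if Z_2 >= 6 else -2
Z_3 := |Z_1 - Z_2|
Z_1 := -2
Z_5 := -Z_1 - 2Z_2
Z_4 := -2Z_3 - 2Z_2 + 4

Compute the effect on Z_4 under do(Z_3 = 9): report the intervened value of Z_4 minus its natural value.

-16

The intervention breaks the incoming arrows to Z_3: Z_3 := |Z_1 - Z_2| no longer applies, and Z_3 = 9.
Z_2 = -2Z_1 - 5  [with Z_1=-2]  = -1
Z_4 = -2Z_3 - 2Z_2 + 4  [with Z_3=9, Z_2=-1]  = -12
Without intervention: Z_2 = -2Z_1 - 5  [with Z_1=-2]  = -1; Z_3 = |Z_1 - Z_2|  [with Z_1=-2, Z_2=-1]  = 1; Z_4 = -2Z_3 - 2Z_2 + 4  [with Z_3=1, Z_2=-1]  = 4.
Change = -12 − 4 = -16.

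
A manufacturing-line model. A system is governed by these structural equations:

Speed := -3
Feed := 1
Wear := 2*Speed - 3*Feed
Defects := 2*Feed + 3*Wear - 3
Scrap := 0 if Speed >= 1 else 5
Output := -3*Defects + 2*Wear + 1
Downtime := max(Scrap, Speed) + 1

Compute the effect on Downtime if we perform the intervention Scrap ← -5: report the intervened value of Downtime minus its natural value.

-8

Under do(Scrap=-5), the mechanism Scrap := 0 if Speed >= 1 else 5 is discarded; Scrap is fixed at -5.
Downtime = max(Scrap, Speed) + 1  [with Scrap=-5, Speed=-3]  = -2
Without intervention: Scrap = 0 if Speed >= 1 else 5  [with Speed=-3]  = 5; Downtime = max(Scrap, Speed) + 1  [with Scrap=5, Speed=-3]  = 6.
Change = -2 − 6 = -8.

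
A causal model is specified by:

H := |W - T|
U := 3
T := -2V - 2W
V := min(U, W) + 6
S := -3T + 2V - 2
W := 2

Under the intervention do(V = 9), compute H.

24

The intervention breaks the incoming arrows to V: V := min(U, W) + 6 no longer applies, and V = 9.
T = -2V - 2W  [with V=9, W=2]  = -22
H = |W - T|  [with W=2, T=-22]  = 24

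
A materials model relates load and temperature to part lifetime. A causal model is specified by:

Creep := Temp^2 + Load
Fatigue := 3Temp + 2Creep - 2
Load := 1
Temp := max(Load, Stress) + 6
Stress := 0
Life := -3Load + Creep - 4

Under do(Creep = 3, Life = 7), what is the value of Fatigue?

25

Setting Creep = 3, Life = 7 by intervention discards those variables' equations.
Temp = max(Load, Stress) + 6  [with Load=1, Stress=0]  = 7
Fatigue = 3Temp + 2Creep - 2  [with Temp=7, Creep=3]  = 25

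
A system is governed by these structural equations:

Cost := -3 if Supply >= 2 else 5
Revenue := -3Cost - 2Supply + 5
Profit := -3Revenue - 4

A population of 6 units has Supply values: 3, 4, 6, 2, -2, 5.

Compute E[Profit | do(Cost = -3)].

The intervention sets Cost=-3 in all 6 units regardless of Supply. Recomputing Profit per unit gives -28, -22, -10, -34, -58, -16; average -28.

-28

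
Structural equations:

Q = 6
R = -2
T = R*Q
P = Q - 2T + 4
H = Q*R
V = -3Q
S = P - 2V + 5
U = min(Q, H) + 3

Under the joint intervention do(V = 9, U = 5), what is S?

21

Under do(V = 9, U = 5), each intervened variable's structural equation is replaced by its fixed value.
T = R*Q  [with R=-2, Q=6]  = -12
P = Q - 2T + 4  [with Q=6, T=-12]  = 34
S = P - 2V + 5  [with P=34, V=9]  = 21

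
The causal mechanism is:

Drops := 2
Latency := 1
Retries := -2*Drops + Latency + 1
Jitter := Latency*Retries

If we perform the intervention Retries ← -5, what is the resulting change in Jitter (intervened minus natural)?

-3

The intervention breaks the incoming arrows to Retries: Retries := -2*Drops + Latency + 1 no longer applies, and Retries = -5.
Jitter = Latency*Retries  [with Latency=1, Retries=-5]  = -5
Without intervention: Retries = -2*Drops + Latency + 1  [with Drops=2, Latency=1]  = -2; Jitter = Latency*Retries  [with Latency=1, Retries=-2]  = -2.
Change = -5 − (-2) = -3.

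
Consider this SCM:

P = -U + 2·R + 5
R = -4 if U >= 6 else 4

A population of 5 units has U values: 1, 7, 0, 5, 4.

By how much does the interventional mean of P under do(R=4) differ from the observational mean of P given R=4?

Under do(R=4), R's equation is replaced by R=4 for every unit. Per-unit P: 12, 6, 13, 8, 9. Mean = 9.6.
Conditioning on R=4 selects the 4 unit(s) with U ∈ {1, 0, 5, 4}. Their P values: 12, 13, 8, 9. Mean = 10.5.
Difference = 9.6 − 10.5 = -0.9.

-0.9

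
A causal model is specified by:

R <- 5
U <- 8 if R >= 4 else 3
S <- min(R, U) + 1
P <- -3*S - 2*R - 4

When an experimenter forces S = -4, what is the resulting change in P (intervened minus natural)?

The intervention breaks the incoming arrows to S: S <- min(R, U) + 1 no longer applies, and S = -4.
P = -3*S - 2*R - 4  [with S=-4, R=5]  = -2
Without intervention: U = 8 if R >= 4 else 3  [with R=5]  = 8; S = min(R, U) + 1  [with R=5, U=8]  = 6; P = -3*S - 2*R - 4  [with S=6, R=5]  = -32.
Change = -2 − (-32) = 30.

30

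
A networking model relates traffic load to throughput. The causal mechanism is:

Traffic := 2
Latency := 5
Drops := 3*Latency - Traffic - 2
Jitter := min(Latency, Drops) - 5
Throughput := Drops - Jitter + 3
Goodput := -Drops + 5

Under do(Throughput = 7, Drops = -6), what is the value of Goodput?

11

The joint intervention fixes Throughput = 7, Drops = -6, removing each variable's own equation.
Goodput = -Drops + 5  [with Drops=-6]  = 11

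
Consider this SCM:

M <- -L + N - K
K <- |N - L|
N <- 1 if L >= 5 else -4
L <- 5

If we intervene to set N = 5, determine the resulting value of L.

5

Under do(N=5), the mechanism N <- 1 if L >= 5 else -4 is discarded; N is fixed at 5.
L is not downstream of the intervention, so its value is determined by the original equations.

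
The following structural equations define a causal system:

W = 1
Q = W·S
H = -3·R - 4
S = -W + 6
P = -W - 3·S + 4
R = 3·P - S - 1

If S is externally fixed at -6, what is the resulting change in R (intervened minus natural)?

do(S=-6) replaces the equation S = -W + 6 with the constant S = -6.
P = -W - 3·S + 4  [with W=1, S=-6]  = 21
R = 3·P - S - 1  [with P=21, S=-6]  = 68
Without intervention: S = -W + 6  [with W=1]  = 5; P = -W - 3·S + 4  [with W=1, S=5]  = -12; R = 3·P - S - 1  [with P=-12, S=5]  = -42.
Change = 68 − (-42) = 110.

110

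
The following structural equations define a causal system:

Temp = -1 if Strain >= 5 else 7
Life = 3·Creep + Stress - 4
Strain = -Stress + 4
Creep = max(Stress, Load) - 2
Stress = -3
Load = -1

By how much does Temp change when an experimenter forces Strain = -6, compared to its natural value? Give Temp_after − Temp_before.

The intervention breaks the incoming arrows to Strain: Strain = -Stress + 4 no longer applies, and Strain = -6.
Temp = -1 if Strain >= 5 else 7  [with Strain=-6]  = 7
Without intervention: Strain = -Stress + 4  [with Stress=-3]  = 7; Temp = -1 if Strain >= 5 else 7  [with Strain=7]  = -1.
Change = 7 − (-1) = 8.

8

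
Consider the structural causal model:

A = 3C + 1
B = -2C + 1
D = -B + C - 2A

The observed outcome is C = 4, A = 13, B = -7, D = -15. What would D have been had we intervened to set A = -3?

Under do(A=-3), the mechanism A = 3C + 1 is discarded; A is fixed at -3.
B = -2C + 1  [with C=4]  = -7
D = -B + C - 2A  [with B=-7, C=4, A=-3]  = 17

17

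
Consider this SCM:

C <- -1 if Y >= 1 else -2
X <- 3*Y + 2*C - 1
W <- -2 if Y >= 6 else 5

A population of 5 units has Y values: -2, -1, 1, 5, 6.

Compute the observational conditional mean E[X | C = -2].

Observing C=-2 restricts to units where C's equation naturally yields -2: Y ∈ {-2, -1}. In that subpopulation X = -11, -8, mean -9.5.

-9.5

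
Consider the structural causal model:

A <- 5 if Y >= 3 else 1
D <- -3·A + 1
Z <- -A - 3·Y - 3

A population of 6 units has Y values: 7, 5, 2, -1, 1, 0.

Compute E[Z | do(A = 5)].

Every unit gets A=5 under the intervention. Z values become -29, -23, -14, -5, -11, -8; E[Z|do(A=5)] = -15.

-15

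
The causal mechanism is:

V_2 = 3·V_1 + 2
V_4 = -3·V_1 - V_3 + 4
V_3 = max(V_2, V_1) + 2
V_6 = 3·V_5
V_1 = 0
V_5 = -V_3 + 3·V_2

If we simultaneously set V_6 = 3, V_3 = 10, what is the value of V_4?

Under do(V_6 = 3, V_3 = 10), each intervened variable's structural equation is replaced by its fixed value.
V_4 = -3·V_1 - V_3 + 4  [with V_1=0, V_3=10]  = -6

-6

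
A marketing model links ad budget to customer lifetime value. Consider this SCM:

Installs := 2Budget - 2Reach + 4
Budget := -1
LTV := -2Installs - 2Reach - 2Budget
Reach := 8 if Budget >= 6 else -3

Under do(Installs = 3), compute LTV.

2

The intervention breaks the incoming arrows to Installs: Installs := 2Budget - 2Reach + 4 no longer applies, and Installs = 3.
Reach = 8 if Budget >= 6 else -3  [with Budget=-1]  = -3
LTV = -2Installs - 2Reach - 2Budget  [with Installs=3, Reach=-3, Budget=-1]  = 2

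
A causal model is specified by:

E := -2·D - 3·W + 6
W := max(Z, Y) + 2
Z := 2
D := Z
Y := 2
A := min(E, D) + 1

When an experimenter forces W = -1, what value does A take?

The intervention breaks the incoming arrows to W: W := max(Z, Y) + 2 no longer applies, and W = -1.
D = Z  [with Z=2]  = 2
E = -2·D - 3·W + 6  [with D=2, W=-1]  = 5
A = min(E, D) + 1  [with E=5, D=2]  = 3

3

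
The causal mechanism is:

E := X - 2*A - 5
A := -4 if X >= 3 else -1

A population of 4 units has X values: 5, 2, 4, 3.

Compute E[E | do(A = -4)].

6.5

The intervention sets A=-4 in all 4 units regardless of X. Recomputing E per unit gives 8, 5, 7, 6; average 6.5.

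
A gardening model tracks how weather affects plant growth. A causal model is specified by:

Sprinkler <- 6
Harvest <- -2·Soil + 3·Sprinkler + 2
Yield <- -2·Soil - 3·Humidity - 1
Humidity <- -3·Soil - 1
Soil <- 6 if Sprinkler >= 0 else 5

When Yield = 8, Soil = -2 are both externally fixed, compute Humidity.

5

Setting Yield = 8, Soil = -2 by intervention discards those variables' equations.
Humidity = -3·Soil - 1  [with Soil=-2]  = 5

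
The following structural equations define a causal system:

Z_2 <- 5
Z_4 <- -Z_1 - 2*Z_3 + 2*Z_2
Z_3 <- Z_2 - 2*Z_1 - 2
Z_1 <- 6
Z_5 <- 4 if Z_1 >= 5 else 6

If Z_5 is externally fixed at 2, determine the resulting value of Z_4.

The intervention breaks the incoming arrows to Z_5: Z_5 <- 4 if Z_1 >= 5 else 6 no longer applies, and Z_5 = 2.
Since Z_4 is not a descendant of the intervened variable, it is unaffected.
Z_3 = Z_2 - 2*Z_1 - 2  [with Z_2=5, Z_1=6]  = -9
Z_4 = -Z_1 - 2*Z_3 + 2*Z_2  [with Z_1=6, Z_3=-9, Z_2=5]  = 22

22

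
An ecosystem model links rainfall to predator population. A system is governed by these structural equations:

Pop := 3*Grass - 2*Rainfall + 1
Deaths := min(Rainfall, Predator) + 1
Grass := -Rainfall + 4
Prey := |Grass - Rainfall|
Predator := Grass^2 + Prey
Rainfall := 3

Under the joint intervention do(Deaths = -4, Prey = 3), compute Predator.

Under do(Deaths = -4, Prey = 3), each intervened variable's structural equation is replaced by its fixed value.
Grass = -Rainfall + 4  [with Rainfall=3]  = 1
Predator = Grass^2 + Prey  [with Grass=1, Prey=3]  = 4

4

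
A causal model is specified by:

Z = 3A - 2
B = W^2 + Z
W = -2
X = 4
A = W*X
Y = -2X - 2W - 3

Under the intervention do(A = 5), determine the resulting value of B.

Under do(A=5), the mechanism A = W*X is discarded; A is fixed at 5.
Z = 3A - 2  [with A=5]  = 13
B = W^2 + Z  [with W=-2, Z=13]  = 17

17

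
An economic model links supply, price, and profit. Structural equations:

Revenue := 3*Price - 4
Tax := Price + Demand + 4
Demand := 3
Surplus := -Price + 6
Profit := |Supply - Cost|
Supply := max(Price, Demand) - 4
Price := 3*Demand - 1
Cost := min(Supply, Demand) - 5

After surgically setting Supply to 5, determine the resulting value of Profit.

The intervention breaks the incoming arrows to Supply: Supply := max(Price, Demand) - 4 no longer applies, and Supply = 5.
Cost = min(Supply, Demand) - 5  [with Supply=5, Demand=3]  = -2
Profit = |Supply - Cost|  [with Supply=5, Cost=-2]  = 7

7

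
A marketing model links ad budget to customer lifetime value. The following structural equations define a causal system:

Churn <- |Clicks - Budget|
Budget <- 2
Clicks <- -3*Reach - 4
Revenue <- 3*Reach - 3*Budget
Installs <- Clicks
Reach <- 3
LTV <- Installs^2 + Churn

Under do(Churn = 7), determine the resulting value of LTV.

Under do(Churn=7), the mechanism Churn <- |Clicks - Budget| is discarded; Churn is fixed at 7.
Clicks = -3*Reach - 4  [with Reach=3]  = -13
Installs = Clicks  [with Clicks=-13]  = -13
LTV = Installs^2 + Churn  [with Installs=-13, Churn=7]  = 176

176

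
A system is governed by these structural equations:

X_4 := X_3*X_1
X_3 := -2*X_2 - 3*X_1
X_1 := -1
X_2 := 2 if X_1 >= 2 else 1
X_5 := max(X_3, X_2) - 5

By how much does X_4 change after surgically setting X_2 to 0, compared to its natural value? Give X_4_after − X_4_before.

Under do(X_2=0), the mechanism X_2 := 2 if X_1 >= 2 else 1 is discarded; X_2 is fixed at 0.
X_3 = -2*X_2 - 3*X_1  [with X_2=0, X_1=-1]  = 3
X_4 = X_3*X_1  [with X_3=3, X_1=-1]  = -3
Without intervention: X_2 = 2 if X_1 >= 2 else 1  [with X_1=-1]  = 1; X_3 = -2*X_2 - 3*X_1  [with X_2=1, X_1=-1]  = 1; X_4 = X_3*X_1  [with X_3=1, X_1=-1]  = -1.
Change = -3 − (-1) = -2.

-2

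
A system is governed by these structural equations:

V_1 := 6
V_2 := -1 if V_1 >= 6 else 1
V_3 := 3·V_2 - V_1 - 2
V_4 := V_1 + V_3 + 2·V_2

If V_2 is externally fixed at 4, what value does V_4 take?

18

Under do(V_2=4), the mechanism V_2 := -1 if V_1 >= 6 else 1 is discarded; V_2 is fixed at 4.
V_3 = 3·V_2 - V_1 - 2  [with V_2=4, V_1=6]  = 4
V_4 = V_1 + V_3 + 2·V_2  [with V_1=6, V_3=4, V_2=4]  = 18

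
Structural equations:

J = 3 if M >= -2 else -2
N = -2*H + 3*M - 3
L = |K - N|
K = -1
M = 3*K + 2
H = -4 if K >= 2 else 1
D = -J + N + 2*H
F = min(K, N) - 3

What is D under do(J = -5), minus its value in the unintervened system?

Intervening sets J = -5 and removes its equation (J = 3 if M >= -2 else -2).
M = 3*K + 2  [with K=-1]  = -1
H = -4 if K >= 2 else 1  [with K=-1]  = 1
N = -2*H + 3*M - 3  [with H=1, M=-1]  = -8
D = -J + N + 2*H  [with J=-5, N=-8, H=1]  = -1
Without intervention: M = 3*K + 2  [with K=-1]  = -1; H = -4 if K >= 2 else 1  [with K=-1]  = 1; N = -2*H + 3*M - 3  [with H=1, M=-1]  = -8; J = 3 if M >= -2 else -2  [with M=-1]  = 3; D = -J + N + 2*H  [with J=3, N=-8, H=1]  = -9.
Change = -1 − (-9) = 8.

8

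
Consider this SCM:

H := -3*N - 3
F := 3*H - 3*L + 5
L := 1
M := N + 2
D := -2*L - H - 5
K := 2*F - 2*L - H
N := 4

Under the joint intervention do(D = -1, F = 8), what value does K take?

29

Setting D = -1, F = 8 by intervention discards those variables' equations.
H = -3*N - 3  [with N=4]  = -15
K = 2*F - 2*L - H  [with F=8, L=1, H=-15]  = 29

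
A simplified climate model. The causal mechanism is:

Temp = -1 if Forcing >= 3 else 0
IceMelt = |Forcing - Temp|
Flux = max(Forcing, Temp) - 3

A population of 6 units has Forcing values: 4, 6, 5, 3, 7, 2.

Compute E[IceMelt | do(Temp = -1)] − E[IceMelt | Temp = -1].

-0.5

do(Temp=-1) breaks Temp's dependence on Forcing. With Temp=-1 fixed, IceMelt across the units is 5, 7, 6, 4, 8, 3, mean 5.5.
Observing Temp=-1 restricts to units where Temp's equation naturally yields -1: Forcing ∈ {4, 6, 5, 3, 7}. In that subpopulation IceMelt = 5, 7, 6, 4, 8, mean 6.
Difference = 5.5 − 6 = -0.5.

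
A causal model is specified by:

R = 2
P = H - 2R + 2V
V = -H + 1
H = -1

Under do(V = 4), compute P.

The intervention breaks the incoming arrows to V: V = -H + 1 no longer applies, and V = 4.
P = H - 2R + 2V  [with H=-1, R=2, V=4]  = 3

3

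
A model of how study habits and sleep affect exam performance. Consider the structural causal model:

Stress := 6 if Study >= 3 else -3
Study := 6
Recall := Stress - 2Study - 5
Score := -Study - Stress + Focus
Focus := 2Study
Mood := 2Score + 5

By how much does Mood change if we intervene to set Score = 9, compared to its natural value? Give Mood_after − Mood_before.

Intervening sets Score = 9 and removes its equation (Score := -Study - Stress + Focus).
Mood = 2Score + 5  [with Score=9]  = 23
Without intervention: Stress = 6 if Study >= 3 else -3  [with Study=6]  = 6; Focus = 2Study  [with Study=6]  = 12; Score = -Study - Stress + Focus  [with Study=6, Stress=6, Focus=12]  = 0; Mood = 2Score + 5  [with Score=0]  = 5.
Change = 23 − 5 = 18.

18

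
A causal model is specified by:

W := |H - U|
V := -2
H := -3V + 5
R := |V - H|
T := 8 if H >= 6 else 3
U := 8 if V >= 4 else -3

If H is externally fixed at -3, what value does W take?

do(H=-3) replaces the equation H := -3V + 5 with the constant H = -3.
U = 8 if V >= 4 else -3  [with V=-2]  = -3
W = |H - U|  [with H=-3, U=-3]  = 0

0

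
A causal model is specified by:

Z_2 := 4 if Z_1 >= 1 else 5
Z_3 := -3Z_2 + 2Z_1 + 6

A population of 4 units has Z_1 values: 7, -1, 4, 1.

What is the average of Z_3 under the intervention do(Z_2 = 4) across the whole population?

-0.5

Every unit gets Z_2=4 under the intervention. Z_3 values become 8, -8, 2, -4; E[Z_3|do(Z_2=4)] = -0.5.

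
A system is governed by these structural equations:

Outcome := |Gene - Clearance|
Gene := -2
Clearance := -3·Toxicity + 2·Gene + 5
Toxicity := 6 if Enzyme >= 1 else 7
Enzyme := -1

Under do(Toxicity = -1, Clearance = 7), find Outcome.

Setting Toxicity = -1, Clearance = 7 by intervention discards those variables' equations.
Outcome = |Gene - Clearance|  [with Gene=-2, Clearance=7]  = 9

9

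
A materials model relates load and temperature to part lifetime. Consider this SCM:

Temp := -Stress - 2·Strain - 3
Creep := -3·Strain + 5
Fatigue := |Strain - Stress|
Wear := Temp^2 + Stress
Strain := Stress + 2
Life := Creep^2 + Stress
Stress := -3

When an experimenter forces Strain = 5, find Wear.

do(Strain=5) replaces the equation Strain := Stress + 2 with the constant Strain = 5.
Temp = -Stress - 2·Strain - 3  [with Stress=-3, Strain=5]  = -10
Wear = Temp^2 + Stress  [with Temp=-10, Stress=-3]  = 97

97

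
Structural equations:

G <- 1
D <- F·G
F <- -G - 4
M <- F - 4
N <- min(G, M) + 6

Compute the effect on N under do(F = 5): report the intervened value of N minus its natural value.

do(F=5) replaces the equation F <- -G - 4 with the constant F = 5.
M = F - 4  [with F=5]  = 1
N = min(G, M) + 6  [with G=1, M=1]  = 7
Without intervention: F = -G - 4  [with G=1]  = -5; M = F - 4  [with F=-5]  = -9; N = min(G, M) + 6  [with G=1, M=-9]  = -3.
Change = 7 − (-3) = 10.

10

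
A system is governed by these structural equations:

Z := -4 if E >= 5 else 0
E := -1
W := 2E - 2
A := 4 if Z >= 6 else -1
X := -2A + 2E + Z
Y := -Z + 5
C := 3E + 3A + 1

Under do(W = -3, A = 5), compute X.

-12

Setting W = -3, A = 5 by intervention discards those variables' equations.
Z = -4 if E >= 5 else 0  [with E=-1]  = 0
X = -2A + 2E + Z  [with A=5, E=-1, Z=0]  = -12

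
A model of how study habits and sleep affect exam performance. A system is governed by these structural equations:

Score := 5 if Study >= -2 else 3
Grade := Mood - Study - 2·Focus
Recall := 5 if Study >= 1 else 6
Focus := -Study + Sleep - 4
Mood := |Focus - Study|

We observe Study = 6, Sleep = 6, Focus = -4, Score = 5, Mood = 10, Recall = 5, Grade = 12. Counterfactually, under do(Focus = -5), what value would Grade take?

The intervention breaks the incoming arrows to Focus: Focus := -Study + Sleep - 4 no longer applies, and Focus = -5.
Mood = |Focus - Study|  [with Focus=-5, Study=6]  = 11
Grade = Mood - Study - 2·Focus  [with Mood=11, Study=6, Focus=-5]  = 15

15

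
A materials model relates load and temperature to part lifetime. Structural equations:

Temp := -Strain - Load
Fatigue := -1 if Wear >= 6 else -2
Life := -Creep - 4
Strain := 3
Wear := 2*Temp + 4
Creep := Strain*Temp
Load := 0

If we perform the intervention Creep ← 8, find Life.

-12

The intervention breaks the incoming arrows to Creep: Creep := Strain*Temp no longer applies, and Creep = 8.
Life = -Creep - 4  [with Creep=8]  = -12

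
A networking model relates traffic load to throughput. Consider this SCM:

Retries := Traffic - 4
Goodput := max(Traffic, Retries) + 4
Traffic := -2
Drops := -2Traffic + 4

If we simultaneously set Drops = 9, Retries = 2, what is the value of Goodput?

6

Setting Drops = 9, Retries = 2 by intervention discards those variables' equations.
Goodput = max(Traffic, Retries) + 4  [with Traffic=-2, Retries=2]  = 6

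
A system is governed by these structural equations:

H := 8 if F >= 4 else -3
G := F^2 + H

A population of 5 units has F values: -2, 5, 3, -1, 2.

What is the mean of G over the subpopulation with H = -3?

1.5

E[G|H=-3] averages over only the 4 units with H=-3 (F = -2, 3, -1, 2): G = 1, 6, -2, 1, mean 1.5.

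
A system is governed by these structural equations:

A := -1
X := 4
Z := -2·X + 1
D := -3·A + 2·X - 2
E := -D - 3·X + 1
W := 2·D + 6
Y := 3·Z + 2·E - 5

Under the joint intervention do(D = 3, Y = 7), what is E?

Setting D = 3, Y = 7 by intervention discards those variables' equations.
E = -D - 3·X + 1  [with D=3, X=4]  = -14

-14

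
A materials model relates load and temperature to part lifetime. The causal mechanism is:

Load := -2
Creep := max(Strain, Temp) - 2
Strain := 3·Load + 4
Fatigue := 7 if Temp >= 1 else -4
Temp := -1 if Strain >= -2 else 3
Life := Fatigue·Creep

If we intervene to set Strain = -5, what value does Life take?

Under do(Strain=-5), the mechanism Strain := 3·Load + 4 is discarded; Strain is fixed at -5.
Temp = -1 if Strain >= -2 else 3  [with Strain=-5]  = 3
Creep = max(Strain, Temp) - 2  [with Strain=-5, Temp=3]  = 1
Fatigue = 7 if Temp >= 1 else -4  [with Temp=3]  = 7
Life = Fatigue·Creep  [with Fatigue=7, Creep=1]  = 7

7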